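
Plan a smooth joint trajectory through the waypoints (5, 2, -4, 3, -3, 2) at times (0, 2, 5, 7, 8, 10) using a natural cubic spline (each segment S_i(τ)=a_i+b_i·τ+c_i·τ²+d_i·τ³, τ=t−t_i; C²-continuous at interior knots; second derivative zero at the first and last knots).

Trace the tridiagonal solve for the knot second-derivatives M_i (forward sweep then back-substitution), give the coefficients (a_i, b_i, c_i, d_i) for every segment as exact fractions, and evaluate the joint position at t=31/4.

Δ: Δ0=-3/2, Δ1=-2, Δ2=7/2, Δ3=-6, Δ4=5/2
row 1: diag=10, rhs=-3; c'=3/10, d'=-3/10
row 2: denom=10−3·3/10=91/10; d'=(33−3·-3/10)/(91/10)=339/91
row 3: denom=6−2·20/91=506/91; d'=(-57−2·339/91)/(506/91)=-255/22
row 4: denom=6−1·91/506=2945/506; d'=(51−1·-255/22)/(2945/506)=31671/2945
back: M4=31671/2945
back: M3=-255/22−91/506·31671/2945=-39831/2945
back: M2=339/91−20/91·-39831/2945=3945/589
back: M1=-3/10−3/10·3945/589=-6801/2945
M: M0=0, M1=-6801/2945, M2=3945/589, M3=-39831/2945, M4=31671/2945, M5=0
seg 0: a=5, c=M0/2=0, d=(M1−M0)/(6·2)=-2267/11780, b=Δ0−h0·(2M0+M1)/6=-4301/5890
seg 1: a=2, c=M1/2=-6801/5890, d=(M2−M1)/(6·3)=4421/8835, b=Δ1−h1·(2M1+M2)/6=-17903/5890
seg 2: a=-4, c=M2/2=3945/1178, d=(M3−M2)/(6·2)=-4963/2945, b=Δ2−h2·(2M2+M3)/6=20869/5890
seg 3: a=3, c=M3/2=-39831/5890, d=(M4−M3)/(6·1)=11917/2945, b=Δ3−h3·(2M3+M4)/6=-19343/5890
seg 4: a=-3, c=M4/2=31671/5890, d=(M5−M4)/(6·2)=-10557/11780, b=Δ4−h4·(2M4+M5)/6=-27503/5890
t_q=31/4 → seg 3, τ=3/4; S=3+-19343/5890·τ+-39831/5890·τ²+11917/2945·τ³=-293991/188480

  seg 0: a=5 b=-4301/5890 c=0 d=-2267/11780
  seg 1: a=2 b=-17903/5890 c=-6801/5890 d=4421/8835
  seg 2: a=-4 b=20869/5890 c=3945/1178 d=-4963/2945
  seg 3: a=3 b=-19343/5890 c=-39831/5890 d=11917/2945
  seg 4: a=-3 b=-27503/5890 c=31671/5890 d=-10557/11780
S(31/4) = -293991/188480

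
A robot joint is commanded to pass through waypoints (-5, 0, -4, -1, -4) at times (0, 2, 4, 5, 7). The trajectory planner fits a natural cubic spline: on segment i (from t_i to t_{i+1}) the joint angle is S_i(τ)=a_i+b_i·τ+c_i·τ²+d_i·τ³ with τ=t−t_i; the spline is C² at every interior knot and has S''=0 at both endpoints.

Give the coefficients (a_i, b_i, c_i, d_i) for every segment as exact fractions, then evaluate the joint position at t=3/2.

  seg 0: a=-5 b=1093/256 c=0 d=-453/1024
  seg 1: a=0 b=-133/128 c=-1359/512 d=1113/1024
  seg 2: a=-4 b=355/256 c=495/128 d=-577/256
  seg 3: a=-1 b=151/64 c=-741/256 d=247/512
S(3/2) = -727/8192

Δ: Δ0=5/2, Δ1=-2, Δ2=3, Δ3=-3/2
row 1: diag=8, rhs=-27; c'=1/4, d'=-27/8
row 2: denom=6−2·1/4=11/2; d'=(30−2·-27/8)/(11/2)=147/22
row 3: denom=6−1·2/11=64/11; d'=(-27−1·147/22)/(64/11)=-741/128
back: M3=-741/128
back: M2=147/22−2/11·-741/128=495/64
back: M1=-27/8−1/4·495/64=-1359/256
M: M0=0, M1=-1359/256, M2=495/64, M3=-741/128, M4=0
seg 0: a=-5, c=M0/2=0, d=(M1−M0)/(6·2)=-453/1024, b=Δ0−h0·(2M0+M1)/6=1093/256
seg 1: a=0, c=M1/2=-1359/512, d=(M2−M1)/(6·2)=1113/1024, b=Δ1−h1·(2M1+M2)/6=-133/128
seg 2: a=-4, c=M2/2=495/128, d=(M3−M2)/(6·1)=-577/256, b=Δ2−h2·(2M2+M3)/6=355/256
seg 3: a=-1, c=M3/2=-741/256, d=(M4−M3)/(6·2)=247/512, b=Δ3−h3·(2M3+M4)/6=151/64
t_q=3/2 → seg 0, τ=3/2; S=-5+1093/256·τ+0·τ²+-453/1024·τ³=-727/8192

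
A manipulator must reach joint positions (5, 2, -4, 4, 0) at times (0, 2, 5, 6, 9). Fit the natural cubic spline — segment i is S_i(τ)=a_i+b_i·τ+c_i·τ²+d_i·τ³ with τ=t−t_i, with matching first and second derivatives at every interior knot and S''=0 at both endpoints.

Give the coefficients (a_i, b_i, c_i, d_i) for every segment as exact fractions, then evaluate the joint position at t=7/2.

Δ: Δ0=-3/2, Δ1=-2, Δ2=8, Δ3=-4/3
row 1: diag=10, rhs=-3; c'=3/10, d'=-3/10
row 2: denom=8−3·3/10=71/10; d'=(60−3·-3/10)/(71/10)=609/71
row 3: denom=8−1·10/71=558/71; d'=(-56−1·609/71)/(558/71)=-4585/558
back: M3=-4585/558
back: M2=609/71−10/71·-4585/558=2716/279
back: M1=-3/10−3/10·2716/279=-599/186
M: M0=0, M1=-599/186, M2=2716/279, M3=-4585/558, M4=0
seg 0: a=5, c=M0/2=0, d=(M1−M0)/(6·2)=-599/2232, b=Δ0−h0·(2M0+M1)/6=-119/279
seg 1: a=2, c=M1/2=-599/372, d=(M2−M1)/(6·3)=7229/10044, b=Δ1−h1·(2M1+M2)/6=-2035/558
seg 2: a=-4, c=M2/2=1358/279, d=(M3−M2)/(6·1)=-371/124, b=Δ2−h2·(2M2+M3)/6=6835/1116
seg 3: a=4, c=M3/2=-4585/1116, d=(M4−M3)/(6·3)=4585/10044, b=Δ3−h3·(2M3+M4)/6=3841/558
t_q=7/2 → seg 1, τ=3/2; S=2+-2035/558·τ+-599/372·τ²+7229/10044·τ³=-4627/992

  seg 0: a=5 b=-119/279 c=0 d=-599/2232
  seg 1: a=2 b=-2035/558 c=-599/372 d=7229/10044
  seg 2: a=-4 b=6835/1116 c=1358/279 d=-371/124
  seg 3: a=4 b=3841/558 c=-4585/1116 d=4585/10044
S(7/2) = -4627/992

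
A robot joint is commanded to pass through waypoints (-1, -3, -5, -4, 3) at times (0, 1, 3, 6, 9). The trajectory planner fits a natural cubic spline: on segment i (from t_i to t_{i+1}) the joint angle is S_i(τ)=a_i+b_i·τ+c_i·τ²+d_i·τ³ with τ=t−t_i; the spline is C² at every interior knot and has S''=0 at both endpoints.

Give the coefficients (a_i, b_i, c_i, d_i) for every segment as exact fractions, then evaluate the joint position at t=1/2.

Δ: Δ0=-2, Δ1=-1, Δ2=1/3, Δ3=7/3
row 1: diag=6, rhs=6; c'=1/3, d'=1
row 2: denom=10−2·1/3=28/3; d'=(8−2·1)/(28/3)=9/14
row 3: denom=12−3·9/28=309/28; d'=(12−3·9/14)/(309/28)=94/103
back: M3=94/103
back: M2=9/14−9/28·94/103=36/103
back: M1=1−1/3·36/103=91/103
M: M0=0, M1=91/103, M2=36/103, M3=94/103, M4=0
seg 0: a=-1, c=M0/2=0, d=(M1−M0)/(6·1)=91/618, b=Δ0−h0·(2M0+M1)/6=-1327/618
seg 1: a=-3, c=M1/2=91/206, d=(M2−M1)/(6·2)=-55/1236, b=Δ1−h1·(2M1+M2)/6=-527/309
seg 2: a=-5, c=M2/2=18/103, d=(M3−M2)/(6·3)=29/927, b=Δ2−h2·(2M2+M3)/6=-146/309
seg 3: a=-4, c=M3/2=47/103, d=(M4−M3)/(6·3)=-47/927, b=Δ3−h3·(2M3+M4)/6=439/309
t_q=1/2 → seg 0, τ=1/2; S=-1+-1327/618·τ+0·τ²+91/618·τ³=-3387/1648

  seg 0: a=-1 b=-1327/618 c=0 d=91/618
  seg 1: a=-3 b=-527/309 c=91/206 d=-55/1236
  seg 2: a=-5 b=-146/309 c=18/103 d=29/927
  seg 3: a=-4 b=439/309 c=47/103 d=-47/927
S(1/2) = -3387/1648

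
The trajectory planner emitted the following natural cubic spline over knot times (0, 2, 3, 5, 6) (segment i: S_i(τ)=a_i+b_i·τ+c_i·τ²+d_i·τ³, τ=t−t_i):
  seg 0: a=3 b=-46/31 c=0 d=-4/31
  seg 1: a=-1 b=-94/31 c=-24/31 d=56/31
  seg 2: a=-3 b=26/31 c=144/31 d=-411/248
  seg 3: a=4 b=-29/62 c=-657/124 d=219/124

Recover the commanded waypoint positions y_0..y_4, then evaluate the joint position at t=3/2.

y_0 = S_0(0) = a_0 = 3
y_1 = S_1(0) = a_1 = -1
y_2 = S_2(0) = a_2 = -3
y_3 = S_3(0) = a_3 = 4
y_4 = S_3(1) = 0
t_q=3/2 is in segment 0 (τ=3/2); S_0(τ)=21/62

y_0=3 y_1=-1 y_2=-3 y_3=4 y_4=0
S(3/2) = 21/62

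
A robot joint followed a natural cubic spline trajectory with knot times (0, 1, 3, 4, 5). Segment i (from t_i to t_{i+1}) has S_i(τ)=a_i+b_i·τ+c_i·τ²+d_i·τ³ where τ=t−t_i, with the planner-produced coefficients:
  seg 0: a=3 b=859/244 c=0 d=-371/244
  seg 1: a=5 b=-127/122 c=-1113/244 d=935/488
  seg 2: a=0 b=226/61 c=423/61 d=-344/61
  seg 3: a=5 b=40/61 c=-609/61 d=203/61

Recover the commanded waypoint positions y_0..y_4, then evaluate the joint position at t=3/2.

y_0=3 y_1=5 y_2=0 y_3=5 y_4=-1
S(3/2) = 13971/3904

y_0 = S_0(0) = a_0 = 3
y_1 = S_1(0) = a_1 = 5
y_2 = S_2(0) = a_2 = 0
y_3 = S_3(0) = a_3 = 5
y_4 = S_3(1) = -1
t_q=3/2 is in segment 1 (τ=1/2); S_1(τ)=13971/3904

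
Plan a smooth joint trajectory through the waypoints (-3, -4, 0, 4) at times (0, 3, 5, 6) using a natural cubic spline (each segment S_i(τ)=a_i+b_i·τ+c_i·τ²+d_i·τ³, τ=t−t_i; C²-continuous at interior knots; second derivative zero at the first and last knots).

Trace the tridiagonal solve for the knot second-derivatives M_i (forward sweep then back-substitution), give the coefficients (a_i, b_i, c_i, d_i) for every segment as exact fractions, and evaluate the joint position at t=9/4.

Δ: Δ0=-1/3, Δ1=2, Δ2=4
row 1: diag=10, rhs=14; c'=1/5, d'=7/5
row 2: denom=6−2·1/5=28/5; d'=(12−2·7/5)/(28/5)=23/14
back: M2=23/14
back: M1=7/5−1/5·23/14=15/14
M: M0=0, M1=15/14, M2=23/14, M3=0
seg 0: a=-3, c=M0/2=0, d=(M1−M0)/(6·3)=5/84, b=Δ0−h0·(2M0+M1)/6=-73/84
seg 1: a=-4, c=M1/2=15/28, d=(M2−M1)/(6·2)=1/21, b=Δ1−h1·(2M1+M2)/6=31/42
seg 2: a=0, c=M2/2=23/28, d=(M3−M2)/(6·1)=-23/84, b=Δ2−h2·(2M2+M3)/6=145/42
t_q=9/4 → seg 0, τ=9/4; S=-3+-73/84·τ+0·τ²+5/84·τ³=-1095/256

  seg 0: a=-3 b=-73/84 c=0 d=5/84
  seg 1: a=-4 b=31/42 c=15/28 d=1/21
  seg 2: a=0 b=145/42 c=23/28 d=-23/84
S(9/4) = -1095/256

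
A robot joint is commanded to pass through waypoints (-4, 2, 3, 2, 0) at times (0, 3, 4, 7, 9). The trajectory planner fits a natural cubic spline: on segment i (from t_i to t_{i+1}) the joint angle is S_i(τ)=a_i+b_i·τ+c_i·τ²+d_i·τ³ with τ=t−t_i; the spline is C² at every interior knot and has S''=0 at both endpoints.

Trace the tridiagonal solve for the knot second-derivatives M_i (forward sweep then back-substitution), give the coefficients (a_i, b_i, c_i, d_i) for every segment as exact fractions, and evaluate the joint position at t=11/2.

  seg 0: a=-4 b=1295/558 c=0 d=-179/5022
  seg 1: a=2 b=379/279 c=-179/558 d=-7/186
  seg 2: a=3 b=337/558 c=-121/279 d=203/5022
  seg 3: a=2 b=-253/279 c=-13/186 d=13/1116
S(11/2) = 1521/496

Δ: Δ0=2, Δ1=1, Δ2=-1/3, Δ3=-1
row 1: diag=8, rhs=-6; c'=1/8, d'=-3/4
row 2: denom=8−1·1/8=63/8; d'=(-8−1·-3/4)/(63/8)=-58/63
row 3: denom=10−3·8/21=62/7; d'=(-4−3·-58/63)/(62/7)=-13/93
back: M3=-13/93
back: M2=-58/63−8/21·-13/93=-242/279
back: M1=-3/4−1/8·-242/279=-179/279
M: M0=0, M1=-179/279, M2=-242/279, M3=-13/93, M4=0
seg 0: a=-4, c=M0/2=0, d=(M1−M0)/(6·3)=-179/5022, b=Δ0−h0·(2M0+M1)/6=1295/558
seg 1: a=2, c=M1/2=-179/558, d=(M2−M1)/(6·1)=-7/186, b=Δ1−h1·(2M1+M2)/6=379/279
seg 2: a=3, c=M2/2=-121/279, d=(M3−M2)/(6·3)=203/5022, b=Δ2−h2·(2M2+M3)/6=337/558
seg 3: a=2, c=M3/2=-13/186, d=(M4−M3)/(6·2)=13/1116, b=Δ3−h3·(2M3+M4)/6=-253/279
t_q=11/2 → seg 2, τ=3/2; S=3+337/558·τ+-121/279·τ²+203/5022·τ³=1521/496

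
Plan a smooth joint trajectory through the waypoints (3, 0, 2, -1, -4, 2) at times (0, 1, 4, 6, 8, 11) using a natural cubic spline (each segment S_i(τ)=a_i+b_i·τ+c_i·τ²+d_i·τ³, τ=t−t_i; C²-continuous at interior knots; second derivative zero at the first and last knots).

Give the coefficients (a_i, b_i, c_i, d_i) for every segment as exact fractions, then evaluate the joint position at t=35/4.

  seg 0: a=3 b=-4580/1269 c=0 d=773/1269
  seg 1: a=0 b=-2261/1269 c=773/423 d=-3850/11421
  seg 2: a=2 b=103/1269 c=-1531/1269 d=2111/10152
  seg 3: a=-1 b=-1903/846 c=209/5076 d=1693/10152
  seg 4: a=-4 b=-106/1269 c=1322/1269 d=-1322/11421
S(35/4) = -15907/4512

Δ: Δ0=-3, Δ1=2/3, Δ2=-3/2, Δ3=-3/2, Δ4=2
row 1: diag=8, rhs=22; c'=3/8, d'=11/4
row 2: denom=10−3·3/8=71/8; d'=(-13−3·11/4)/(71/8)=-170/71
row 3: denom=8−2·16/71=536/71; d'=(0−2·-170/71)/(536/71)=85/134
row 4: denom=10−2·71/268=1269/134; d'=(21−2·85/134)/(1269/134)=2644/1269
back: M4=2644/1269
back: M3=85/134−71/268·2644/1269=209/2538
back: M2=-170/71−16/71·209/2538=-3062/1269
back: M1=11/4−3/8·-3062/1269=1546/423
M: M0=0, M1=1546/423, M2=-3062/1269, M3=209/2538, M4=2644/1269, M5=0
seg 0: a=3, c=M0/2=0, d=(M1−M0)/(6·1)=773/1269, b=Δ0−h0·(2M0+M1)/6=-4580/1269
seg 1: a=0, c=M1/2=773/423, d=(M2−M1)/(6·3)=-3850/11421, b=Δ1−h1·(2M1+M2)/6=-2261/1269
seg 2: a=2, c=M2/2=-1531/1269, d=(M3−M2)/(6·2)=2111/10152, b=Δ2−h2·(2M2+M3)/6=103/1269
seg 3: a=-1, c=M3/2=209/5076, d=(M4−M3)/(6·2)=1693/10152, b=Δ3−h3·(2M3+M4)/6=-1903/846
seg 4: a=-4, c=M4/2=1322/1269, d=(M5−M4)/(6·3)=-1322/11421, b=Δ4−h4·(2M4+M5)/6=-106/1269
t_q=35/4 → seg 4, τ=3/4; S=-4+-106/1269·τ+1322/1269·τ²+-1322/11421·τ³=-15907/4512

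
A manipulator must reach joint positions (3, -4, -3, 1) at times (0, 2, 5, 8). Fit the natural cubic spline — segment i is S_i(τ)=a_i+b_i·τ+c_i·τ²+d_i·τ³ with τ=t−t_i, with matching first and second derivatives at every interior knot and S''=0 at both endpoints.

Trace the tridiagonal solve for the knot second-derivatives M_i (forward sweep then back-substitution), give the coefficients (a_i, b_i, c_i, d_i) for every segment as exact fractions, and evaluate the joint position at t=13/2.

  seg 0: a=3 b=-949/222 c=0 d=43/222
  seg 1: a=-4 b=-433/222 c=43/37 d=-89/666
  seg 2: a=-3 b=157/111 c=-3/74 d=1/222
S(13/2) = -565/592

Δ: Δ0=-7/2, Δ1=1/3, Δ2=4/3
row 1: diag=10, rhs=23; c'=3/10, d'=23/10
row 2: denom=12−3·3/10=111/10; d'=(6−3·23/10)/(111/10)=-3/37
back: M2=-3/37
back: M1=23/10−3/10·-3/37=86/37
M: M0=0, M1=86/37, M2=-3/37, M3=0
seg 0: a=3, c=M0/2=0, d=(M1−M0)/(6·2)=43/222, b=Δ0−h0·(2M0+M1)/6=-949/222
seg 1: a=-4, c=M1/2=43/37, d=(M2−M1)/(6·3)=-89/666, b=Δ1−h1·(2M1+M2)/6=-433/222
seg 2: a=-3, c=M2/2=-3/74, d=(M3−M2)/(6·3)=1/222, b=Δ2−h2·(2M2+M3)/6=157/111
t_q=13/2 → seg 2, τ=3/2; S=-3+157/111·τ+-3/74·τ²+1/222·τ³=-565/592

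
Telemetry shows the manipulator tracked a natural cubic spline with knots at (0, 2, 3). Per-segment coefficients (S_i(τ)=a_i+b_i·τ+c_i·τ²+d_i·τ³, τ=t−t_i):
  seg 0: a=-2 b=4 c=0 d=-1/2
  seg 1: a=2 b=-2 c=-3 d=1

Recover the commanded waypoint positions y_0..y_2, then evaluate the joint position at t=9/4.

y_0=-2 y_1=2 y_2=-2
S(9/4) = 85/64

y_0 = S_0(0) = a_0 = -2
y_1 = S_1(0) = a_1 = 2
y_2 = S_1(1) = -2
t_q=9/4 is in segment 1 (τ=1/4); S_1(τ)=85/64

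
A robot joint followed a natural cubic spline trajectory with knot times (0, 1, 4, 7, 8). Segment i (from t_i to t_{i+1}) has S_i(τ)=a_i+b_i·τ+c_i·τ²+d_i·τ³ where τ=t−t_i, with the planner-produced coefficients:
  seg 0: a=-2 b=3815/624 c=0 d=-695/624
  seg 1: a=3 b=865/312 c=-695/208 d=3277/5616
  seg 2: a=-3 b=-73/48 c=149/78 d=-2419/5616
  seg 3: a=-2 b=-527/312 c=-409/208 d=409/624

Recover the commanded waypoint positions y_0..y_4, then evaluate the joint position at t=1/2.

y_0=-2 y_1=3 y_2=-3 y_3=-2 y_4=-5
S(1/2) = 1527/1664

y_0 = S_0(0) = a_0 = -2
y_1 = S_1(0) = a_1 = 3
y_2 = S_2(0) = a_2 = -3
y_3 = S_3(0) = a_3 = -2
y_4 = S_3(1) = -5
t_q=1/2 is in segment 0 (τ=1/2); S_0(τ)=1527/1664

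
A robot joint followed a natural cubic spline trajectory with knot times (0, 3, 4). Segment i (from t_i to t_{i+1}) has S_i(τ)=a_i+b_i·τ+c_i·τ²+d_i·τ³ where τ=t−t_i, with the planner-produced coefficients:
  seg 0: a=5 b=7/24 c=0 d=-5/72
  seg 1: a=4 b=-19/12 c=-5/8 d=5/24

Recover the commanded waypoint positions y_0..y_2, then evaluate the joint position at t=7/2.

y_0 = S_0(0) = a_0 = 5
y_1 = S_1(0) = a_1 = 4
y_2 = S_1(1) = 2
t_q=7/2 is in segment 1 (τ=1/2); S_1(τ)=197/64

y_0=5 y_1=4 y_2=2
S(7/2) = 197/64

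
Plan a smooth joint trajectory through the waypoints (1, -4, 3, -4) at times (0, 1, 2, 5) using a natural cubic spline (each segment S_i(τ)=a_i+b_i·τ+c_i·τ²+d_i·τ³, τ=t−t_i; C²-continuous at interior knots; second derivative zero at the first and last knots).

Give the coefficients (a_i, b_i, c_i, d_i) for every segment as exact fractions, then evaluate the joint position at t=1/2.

  seg 0: a=1 b=-781/93 c=0 d=316/93
  seg 1: a=-4 b=167/93 c=316/31 d=-464/93
  seg 2: a=3 b=671/93 c=-148/31 d=148/279
S(1/2) = -86/31

Δ: Δ0=-5, Δ1=7, Δ2=-7/3
row 1: diag=4, rhs=72; c'=1/4, d'=18
row 2: denom=8−1·1/4=31/4; d'=(-56−1·18)/(31/4)=-296/31
back: M2=-296/31
back: M1=18−1/4·-296/31=632/31
M: M0=0, M1=632/31, M2=-296/31, M3=0
seg 0: a=1, c=M0/2=0, d=(M1−M0)/(6·1)=316/93, b=Δ0−h0·(2M0+M1)/6=-781/93
seg 1: a=-4, c=M1/2=316/31, d=(M2−M1)/(6·1)=-464/93, b=Δ1−h1·(2M1+M2)/6=167/93
seg 2: a=3, c=M2/2=-148/31, d=(M3−M2)/(6·3)=148/279, b=Δ2−h2·(2M2+M3)/6=671/93
t_q=1/2 → seg 0, τ=1/2; S=1+-781/93·τ+0·τ²+316/93·τ³=-86/31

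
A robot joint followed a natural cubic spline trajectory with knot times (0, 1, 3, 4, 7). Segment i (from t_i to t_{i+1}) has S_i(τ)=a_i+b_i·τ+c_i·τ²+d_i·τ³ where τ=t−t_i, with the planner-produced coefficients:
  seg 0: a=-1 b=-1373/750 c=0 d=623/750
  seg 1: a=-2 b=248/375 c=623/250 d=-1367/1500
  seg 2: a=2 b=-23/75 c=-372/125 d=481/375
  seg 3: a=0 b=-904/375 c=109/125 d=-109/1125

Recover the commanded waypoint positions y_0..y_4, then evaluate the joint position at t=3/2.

y_0=-1 y_1=-2 y_2=2 y_3=0 y_4=-2
S(3/2) = -4641/4000

y_0 = S_0(0) = a_0 = -1
y_1 = S_1(0) = a_1 = -2
y_2 = S_2(0) = a_2 = 2
y_3 = S_3(0) = a_3 = 0
y_4 = S_3(3) = -2
t_q=3/2 is in segment 1 (τ=1/2); S_1(τ)=-4641/4000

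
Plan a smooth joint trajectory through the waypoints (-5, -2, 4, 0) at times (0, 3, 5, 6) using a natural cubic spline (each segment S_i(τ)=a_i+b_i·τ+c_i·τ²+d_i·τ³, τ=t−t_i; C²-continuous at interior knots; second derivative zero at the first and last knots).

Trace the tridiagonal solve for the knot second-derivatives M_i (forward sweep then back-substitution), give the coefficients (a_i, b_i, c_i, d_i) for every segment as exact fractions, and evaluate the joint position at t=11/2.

Δ: Δ0=1, Δ1=3, Δ2=-4
row 1: diag=10, rhs=12; c'=1/5, d'=6/5
row 2: denom=6−2·1/5=28/5; d'=(-42−2·6/5)/(28/5)=-111/14
back: M2=-111/14
back: M1=6/5−1/5·-111/14=39/14
M: M0=0, M1=39/14, M2=-111/14, M3=0
seg 0: a=-5, c=M0/2=0, d=(M1−M0)/(6·3)=13/84, b=Δ0−h0·(2M0+M1)/6=-11/28
seg 1: a=-2, c=M1/2=39/28, d=(M2−M1)/(6·2)=-25/28, b=Δ1−h1·(2M1+M2)/6=53/14
seg 2: a=4, c=M2/2=-111/28, d=(M3−M2)/(6·1)=37/28, b=Δ2−h2·(2M2+M3)/6=-19/14
t_q=11/2 → seg 2, τ=1/2; S=4+-19/14·τ+-111/28·τ²+37/28·τ³=559/224

  seg 0: a=-5 b=-11/28 c=0 d=13/84
  seg 1: a=-2 b=53/14 c=39/28 d=-25/28
  seg 2: a=4 b=-19/14 c=-111/28 d=37/28
S(11/2) = 559/224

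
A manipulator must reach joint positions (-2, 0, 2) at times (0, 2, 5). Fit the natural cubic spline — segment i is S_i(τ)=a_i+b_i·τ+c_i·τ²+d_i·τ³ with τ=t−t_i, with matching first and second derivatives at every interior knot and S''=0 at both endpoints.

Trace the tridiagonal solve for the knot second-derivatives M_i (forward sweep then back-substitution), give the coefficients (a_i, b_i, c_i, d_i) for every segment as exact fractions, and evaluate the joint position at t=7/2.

Δ: Δ0=1, Δ1=2/3
row 1: diag=10, rhs=-2; c'=3/10, d'=-1/5
back: M1=-1/5
M: M0=0, M1=-1/5, M2=0
seg 0: a=-2, c=M0/2=0, d=(M1−M0)/(6·2)=-1/60, b=Δ0−h0·(2M0+M1)/6=16/15
seg 1: a=0, c=M1/2=-1/10, d=(M2−M1)/(6·3)=1/90, b=Δ1−h1·(2M1+M2)/6=13/15
t_q=7/2 → seg 1, τ=3/2; S=0+13/15·τ+-1/10·τ²+1/90·τ³=89/80

  seg 0: a=-2 b=16/15 c=0 d=-1/60
  seg 1: a=0 b=13/15 c=-1/10 d=1/90
S(7/2) = 89/80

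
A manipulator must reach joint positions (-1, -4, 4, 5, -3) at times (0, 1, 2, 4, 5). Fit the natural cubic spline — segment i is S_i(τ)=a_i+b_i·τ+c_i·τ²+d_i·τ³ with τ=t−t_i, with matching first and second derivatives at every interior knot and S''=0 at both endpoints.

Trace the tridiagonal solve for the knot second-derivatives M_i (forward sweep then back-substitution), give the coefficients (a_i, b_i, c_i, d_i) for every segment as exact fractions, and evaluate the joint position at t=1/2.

  seg 0: a=-1 b=-373/61 c=0 d=190/61
  seg 1: a=-4 b=197/61 c=570/61 d=-279/61
  seg 2: a=4 b=500/61 c=-267/61 d=129/488
  seg 3: a=5 b=-749/122 c=-681/244 d=227/244
S(1/2) = -895/244

Δ: Δ0=-3, Δ1=8, Δ2=1/2, Δ3=-8
row 1: diag=4, rhs=66; c'=1/4, d'=33/2
row 2: denom=6−1·1/4=23/4; d'=(-45−1·33/2)/(23/4)=-246/23
row 3: denom=6−2·8/23=122/23; d'=(-51−2·-246/23)/(122/23)=-681/122
back: M3=-681/122
back: M2=-246/23−8/23·-681/122=-534/61
back: M1=33/2−1/4·-534/61=1140/61
M: M0=0, M1=1140/61, M2=-534/61, M3=-681/122, M4=0
seg 0: a=-1, c=M0/2=0, d=(M1−M0)/(6·1)=190/61, b=Δ0−h0·(2M0+M1)/6=-373/61
seg 1: a=-4, c=M1/2=570/61, d=(M2−M1)/(6·1)=-279/61, b=Δ1−h1·(2M1+M2)/6=197/61
seg 2: a=4, c=M2/2=-267/61, d=(M3−M2)/(6·2)=129/488, b=Δ2−h2·(2M2+M3)/6=500/61
seg 3: a=5, c=M3/2=-681/244, d=(M4−M3)/(6·1)=227/244, b=Δ3−h3·(2M3+M4)/6=-749/122
t_q=1/2 → seg 0, τ=1/2; S=-1+-373/61·τ+0·τ²+190/61·τ³=-895/244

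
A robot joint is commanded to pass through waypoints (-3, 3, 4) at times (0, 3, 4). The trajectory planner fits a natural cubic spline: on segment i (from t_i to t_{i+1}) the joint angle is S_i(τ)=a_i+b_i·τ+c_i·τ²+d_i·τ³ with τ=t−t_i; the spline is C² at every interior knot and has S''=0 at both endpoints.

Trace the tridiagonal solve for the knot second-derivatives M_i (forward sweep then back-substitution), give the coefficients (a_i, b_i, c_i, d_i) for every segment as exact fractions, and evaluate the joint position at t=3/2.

Δ: Δ0=2, Δ1=1
row 1: diag=8, rhs=-6; c'=1/8, d'=-3/4
back: M1=-3/4
M: M0=0, M1=-3/4, M2=0
seg 0: a=-3, c=M0/2=0, d=(M1−M0)/(6·3)=-1/24, b=Δ0−h0·(2M0+M1)/6=19/8
seg 1: a=3, c=M1/2=-3/8, d=(M2−M1)/(6·1)=1/8, b=Δ1−h1·(2M1+M2)/6=5/4
t_q=3/2 → seg 0, τ=3/2; S=-3+19/8·τ+0·τ²+-1/24·τ³=27/64

  seg 0: a=-3 b=19/8 c=0 d=-1/24
  seg 1: a=3 b=5/4 c=-3/8 d=1/8
S(3/2) = 27/64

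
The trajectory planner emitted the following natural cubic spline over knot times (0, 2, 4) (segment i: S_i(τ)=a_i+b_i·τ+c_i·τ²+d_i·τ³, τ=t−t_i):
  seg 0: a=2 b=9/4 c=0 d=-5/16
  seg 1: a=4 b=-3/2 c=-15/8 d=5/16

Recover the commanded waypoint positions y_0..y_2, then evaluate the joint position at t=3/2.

y_0 = S_0(0) = a_0 = 2
y_1 = S_1(0) = a_1 = 4
y_2 = S_1(2) = -4
t_q=3/2 is in segment 0 (τ=3/2); S_0(τ)=553/128

y_0=2 y_1=4 y_2=-4
S(3/2) = 553/128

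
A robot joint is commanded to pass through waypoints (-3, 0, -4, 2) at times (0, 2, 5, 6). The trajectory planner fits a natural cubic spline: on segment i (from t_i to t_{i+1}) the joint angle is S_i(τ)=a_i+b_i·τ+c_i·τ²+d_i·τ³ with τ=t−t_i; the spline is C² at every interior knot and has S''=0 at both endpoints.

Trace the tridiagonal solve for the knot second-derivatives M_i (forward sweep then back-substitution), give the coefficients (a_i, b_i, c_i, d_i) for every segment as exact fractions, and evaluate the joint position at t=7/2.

  seg 0: a=-3 b=1175/426 c=0 d=-67/213
  seg 1: a=0 b=-433/426 c=-134/71 d=253/426
  seg 2: a=-4 b=787/213 c=491/142 d=-491/426
S(7/2) = -4279/1136

Δ: Δ0=3/2, Δ1=-4/3, Δ2=6
row 1: diag=10, rhs=-17; c'=3/10, d'=-17/10
row 2: denom=8−3·3/10=71/10; d'=(44−3·-17/10)/(71/10)=491/71
back: M2=491/71
back: M1=-17/10−3/10·491/71=-268/71
M: M0=0, M1=-268/71, M2=491/71, M3=0
seg 0: a=-3, c=M0/2=0, d=(M1−M0)/(6·2)=-67/213, b=Δ0−h0·(2M0+M1)/6=1175/426
seg 1: a=0, c=M1/2=-134/71, d=(M2−M1)/(6·3)=253/426, b=Δ1−h1·(2M1+M2)/6=-433/426
seg 2: a=-4, c=M2/2=491/142, d=(M3−M2)/(6·1)=-491/426, b=Δ2−h2·(2M2+M3)/6=787/213
t_q=7/2 → seg 1, τ=3/2; S=0+-433/426·τ+-134/71·τ²+253/426·τ³=-4279/1136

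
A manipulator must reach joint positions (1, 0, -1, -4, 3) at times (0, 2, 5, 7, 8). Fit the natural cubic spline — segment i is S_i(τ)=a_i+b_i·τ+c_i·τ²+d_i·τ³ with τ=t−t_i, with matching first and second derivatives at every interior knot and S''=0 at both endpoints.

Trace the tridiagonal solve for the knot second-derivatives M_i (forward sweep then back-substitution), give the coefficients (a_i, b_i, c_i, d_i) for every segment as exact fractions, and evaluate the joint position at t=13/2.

  seg 0: a=1 b=-1247/1518 c=0 d=61/759
  seg 1: a=0 b=217/1518 c=122/253 d=-973/4554
  seg 2: a=-1 b=-2074/759 c=-729/506 d=6245/6072
  seg 3: a=-4 b=5839/1518 c=4787/1012 d=-4787/3036
S(13/2) = -78843/16192

Δ: Δ0=-1/2, Δ1=-1/3, Δ2=-3/2, Δ3=7
row 1: diag=10, rhs=1; c'=3/10, d'=1/10
row 2: denom=10−3·3/10=91/10; d'=(-7−3·1/10)/(91/10)=-73/91
row 3: denom=6−2·20/91=506/91; d'=(51−2·-73/91)/(506/91)=4787/506
back: M3=4787/506
back: M2=-73/91−20/91·4787/506=-729/253
back: M1=1/10−3/10·-729/253=244/253
M: M0=0, M1=244/253, M2=-729/253, M3=4787/506, M4=0
seg 0: a=1, c=M0/2=0, d=(M1−M0)/(6·2)=61/759, b=Δ0−h0·(2M0+M1)/6=-1247/1518
seg 1: a=0, c=M1/2=122/253, d=(M2−M1)/(6·3)=-973/4554, b=Δ1−h1·(2M1+M2)/6=217/1518
seg 2: a=-1, c=M2/2=-729/506, d=(M3−M2)/(6·2)=6245/6072, b=Δ2−h2·(2M2+M3)/6=-2074/759
seg 3: a=-4, c=M3/2=4787/1012, d=(M4−M3)/(6·1)=-4787/3036, b=Δ3−h3·(2M3+M4)/6=5839/1518
t_q=13/2 → seg 2, τ=3/2; S=-1+-2074/759·τ+-729/506·τ²+6245/6072·τ³=-78843/16192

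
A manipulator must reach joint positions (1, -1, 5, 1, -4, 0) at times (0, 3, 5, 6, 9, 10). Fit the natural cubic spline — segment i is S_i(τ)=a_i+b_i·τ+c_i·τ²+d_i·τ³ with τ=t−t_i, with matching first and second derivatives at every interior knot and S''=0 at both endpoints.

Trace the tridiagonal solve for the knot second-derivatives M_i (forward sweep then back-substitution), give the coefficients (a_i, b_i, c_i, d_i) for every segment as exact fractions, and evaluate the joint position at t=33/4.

Δ: Δ0=-2/3, Δ1=3, Δ2=-4, Δ3=-5/3, Δ4=4
row 1: diag=10, rhs=22; c'=1/5, d'=11/5
row 2: denom=6−2·1/5=28/5; d'=(-42−2·11/5)/(28/5)=-58/7
row 3: denom=8−1·5/28=219/28; d'=(14−1·-58/7)/(219/28)=208/73
row 4: denom=8−3·28/73=500/73; d'=(34−3·208/73)/(500/73)=929/250
back: M4=929/250
back: M3=208/73−28/73·929/250=178/125
back: M2=-58/7−5/28·178/125=-427/50
back: M1=11/5−1/5·-427/50=977/250
M: M0=0, M1=977/250, M2=-427/50, M3=178/125, M4=929/250, M5=0
seg 0: a=1, c=M0/2=0, d=(M1−M0)/(6·3)=977/4500, b=Δ0−h0·(2M0+M1)/6=-3931/1500
seg 1: a=-1, c=M1/2=977/500, d=(M2−M1)/(6·2)=-389/375, b=Δ1−h1·(2M1+M2)/6=2431/750
seg 2: a=5, c=M2/2=-427/100, d=(M3−M2)/(6·1)=2491/1500, b=Δ2−h2·(2M2+M3)/6=-1043/750
seg 3: a=1, c=M3/2=89/125, d=(M4−M3)/(6·3)=191/1500, b=Δ3−h3·(2M3+M4)/6=-7423/1500
seg 4: a=-4, c=M4/2=929/500, d=(M5−M4)/(6·1)=-929/1500, b=Δ4−h4·(2M4+M5)/6=2071/750
t_q=33/4 → seg 3, τ=9/4; S=1+-7423/1500·τ+89/125·τ²+191/1500·τ³=-162547/32000

  seg 0: a=1 b=-3931/1500 c=0 d=977/4500
  seg 1: a=-1 b=2431/750 c=977/500 d=-389/375
  seg 2: a=5 b=-1043/750 c=-427/100 d=2491/1500
  seg 3: a=1 b=-7423/1500 c=89/125 d=191/1500
  seg 4: a=-4 b=2071/750 c=929/500 d=-929/1500
S(33/4) = -162547/32000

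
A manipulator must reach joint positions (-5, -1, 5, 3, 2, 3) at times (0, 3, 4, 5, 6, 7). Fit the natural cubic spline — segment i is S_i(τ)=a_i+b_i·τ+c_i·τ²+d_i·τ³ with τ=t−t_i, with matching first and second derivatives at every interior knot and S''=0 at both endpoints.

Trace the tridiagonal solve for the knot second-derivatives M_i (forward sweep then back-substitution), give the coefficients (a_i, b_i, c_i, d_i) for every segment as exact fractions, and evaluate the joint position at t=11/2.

Δ: Δ0=4/3, Δ1=6, Δ2=-2, Δ3=-1, Δ4=1
row 1: diag=8, rhs=28; c'=1/8, d'=7/2
row 2: denom=4−1·1/8=31/8; d'=(-48−1·7/2)/(31/8)=-412/31
row 3: denom=4−1·8/31=116/31; d'=(6−1·-412/31)/(116/31)=299/58
row 4: denom=4−1·31/116=433/116; d'=(12−1·299/58)/(433/116)=794/433
back: M4=794/433
back: M3=299/58−31/116·794/433=2020/433
back: M2=-412/31−8/31·2020/433=-6276/433
back: M1=7/2−1/8·-6276/433=2300/433
M: M0=0, M1=2300/433, M2=-6276/433, M3=2020/433, M4=794/433, M5=0
seg 0: a=-5, c=M0/2=0, d=(M1−M0)/(6·3)=1150/3897, b=Δ0−h0·(2M0+M1)/6=-1718/1299
seg 1: a=-1, c=M1/2=1150/433, d=(M2−M1)/(6·1)=-4288/1299, b=Δ1−h1·(2M1+M2)/6=8632/1299
seg 2: a=5, c=M2/2=-3138/433, d=(M3−M2)/(6·1)=4148/1299, b=Δ2−h2·(2M2+M3)/6=2668/1299
seg 3: a=3, c=M3/2=1010/433, d=(M4−M3)/(6·1)=-613/1299, b=Δ3−h3·(2M3+M4)/6=-3716/1299
seg 4: a=2, c=M4/2=397/433, d=(M5−M4)/(6·1)=-397/1299, b=Δ4−h4·(2M4+M5)/6=505/1299
t_q=11/2 → seg 3, τ=1/2; S=3+-3716/1299·τ+1010/433·τ²+-613/1299·τ³=7253/3464

  seg 0: a=-5 b=-1718/1299 c=0 d=1150/3897
  seg 1: a=-1 b=8632/1299 c=1150/433 d=-4288/1299
  seg 2: a=5 b=2668/1299 c=-3138/433 d=4148/1299
  seg 3: a=3 b=-3716/1299 c=1010/433 d=-613/1299
  seg 4: a=2 b=505/1299 c=397/433 d=-397/1299
S(11/2) = 7253/3464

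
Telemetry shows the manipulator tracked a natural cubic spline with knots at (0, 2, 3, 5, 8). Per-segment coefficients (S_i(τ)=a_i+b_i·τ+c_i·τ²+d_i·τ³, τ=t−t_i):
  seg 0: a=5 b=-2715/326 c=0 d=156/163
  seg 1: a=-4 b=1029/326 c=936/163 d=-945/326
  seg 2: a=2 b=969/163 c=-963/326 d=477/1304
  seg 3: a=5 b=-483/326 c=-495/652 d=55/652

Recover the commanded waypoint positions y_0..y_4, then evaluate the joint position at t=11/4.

y_0 = S_0(0) = a_0 = 5
y_1 = S_1(0) = a_1 = -4
y_2 = S_2(0) = a_2 = 2
y_3 = S_3(0) = a_3 = 5
y_4 = S_3(3) = -4
t_q=11/4 is in segment 1 (τ=3/4); S_1(τ)=7813/20864

y_0=5 y_1=-4 y_2=2 y_3=5 y_4=-4
S(11/4) = 7813/20864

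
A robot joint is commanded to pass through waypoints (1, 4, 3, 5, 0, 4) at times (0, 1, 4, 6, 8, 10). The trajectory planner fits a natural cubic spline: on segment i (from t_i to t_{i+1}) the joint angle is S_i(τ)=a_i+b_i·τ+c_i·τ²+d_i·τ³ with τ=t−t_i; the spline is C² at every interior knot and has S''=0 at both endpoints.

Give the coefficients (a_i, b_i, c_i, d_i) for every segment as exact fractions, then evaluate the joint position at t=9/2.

  seg 0: a=1 b=21551/6006 c=0 d=-3533/6006
  seg 1: a=4 b=5476/3003 c=-3533/2002 d=571/1638
  seg 2: a=3 b=299/462 c=1374/1001 d=-14369/24024
  seg 3: a=5 b=-446/429 c=-8873/4004 d=2231/3003
  seg 4: a=0 b=-2969/3003 c=8975/4004 d=-8975/24024
S(9/2) = 230117/64064

Δ: Δ0=3, Δ1=-1/3, Δ2=1, Δ3=-5/2, Δ4=2
row 1: diag=8, rhs=-20; c'=3/8, d'=-5/2
row 2: denom=10−3·3/8=71/8; d'=(8−3·-5/2)/(71/8)=124/71
row 3: denom=8−2·16/71=536/71; d'=(-21−2·124/71)/(536/71)=-1739/536
row 4: denom=8−2·71/268=1001/134; d'=(27−2·-1739/536)/(1001/134)=8975/2002
back: M4=8975/2002
back: M3=-1739/536−71/268·8975/2002=-8873/2002
back: M2=124/71−16/71·-8873/2002=2748/1001
back: M1=-5/2−3/8·2748/1001=-3533/1001
M: M0=0, M1=-3533/1001, M2=2748/1001, M3=-8873/2002, M4=8975/2002, M5=0
seg 0: a=1, c=M0/2=0, d=(M1−M0)/(6·1)=-3533/6006, b=Δ0−h0·(2M0+M1)/6=21551/6006
seg 1: a=4, c=M1/2=-3533/2002, d=(M2−M1)/(6·3)=571/1638, b=Δ1−h1·(2M1+M2)/6=5476/3003
seg 2: a=3, c=M2/2=1374/1001, d=(M3−M2)/(6·2)=-14369/24024, b=Δ2−h2·(2M2+M3)/6=299/462
seg 3: a=5, c=M3/2=-8873/4004, d=(M4−M3)/(6·2)=2231/3003, b=Δ3−h3·(2M3+M4)/6=-446/429
seg 4: a=0, c=M4/2=8975/4004, d=(M5−M4)/(6·2)=-8975/24024, b=Δ4−h4·(2M4+M5)/6=-2969/3003
t_q=9/2 → seg 2, τ=1/2; S=3+299/462·τ+1374/1001·τ²+-14369/24024·τ³=230117/64064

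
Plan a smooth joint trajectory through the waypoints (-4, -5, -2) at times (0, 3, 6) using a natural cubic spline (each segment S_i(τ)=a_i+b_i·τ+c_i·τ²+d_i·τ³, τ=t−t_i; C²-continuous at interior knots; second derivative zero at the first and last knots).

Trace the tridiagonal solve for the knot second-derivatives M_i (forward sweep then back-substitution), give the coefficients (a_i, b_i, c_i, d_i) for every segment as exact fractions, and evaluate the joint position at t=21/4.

Δ: Δ0=-1/3, Δ1=1
row 1: diag=12, rhs=8; c'=1/4, d'=2/3
back: M1=2/3
M: M0=0, M1=2/3, M2=0
seg 0: a=-4, c=M0/2=0, d=(M1−M0)/(6·3)=1/27, b=Δ0−h0·(2M0+M1)/6=-2/3
seg 1: a=-5, c=M1/2=1/3, d=(M2−M1)/(6·3)=-1/27, b=Δ1−h1·(2M1+M2)/6=1/3
t_q=21/4 → seg 1, τ=9/4; S=-5+1/3·τ+1/3·τ²+-1/27·τ³=-191/64

  seg 0: a=-4 b=-2/3 c=0 d=1/27
  seg 1: a=-5 b=1/3 c=1/3 d=-1/27
S(21/4) = -191/64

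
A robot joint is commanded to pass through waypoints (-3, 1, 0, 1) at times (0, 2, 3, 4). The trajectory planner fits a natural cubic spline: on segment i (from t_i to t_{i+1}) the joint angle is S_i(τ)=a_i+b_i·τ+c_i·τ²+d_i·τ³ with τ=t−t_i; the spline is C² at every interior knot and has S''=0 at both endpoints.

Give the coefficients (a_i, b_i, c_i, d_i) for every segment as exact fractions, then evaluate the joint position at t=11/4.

Δ: Δ0=2, Δ1=-1, Δ2=1
row 1: diag=6, rhs=-18; c'=1/6, d'=-3
row 2: denom=4−1·1/6=23/6; d'=(12−1·-3)/(23/6)=90/23
back: M2=90/23
back: M1=-3−1/6·90/23=-84/23
M: M0=0, M1=-84/23, M2=90/23, M3=0
seg 0: a=-3, c=M0/2=0, d=(M1−M0)/(6·2)=-7/23, b=Δ0−h0·(2M0+M1)/6=74/23
seg 1: a=1, c=M1/2=-42/23, d=(M2−M1)/(6·1)=29/23, b=Δ1−h1·(2M1+M2)/6=-10/23
seg 2: a=0, c=M2/2=45/23, d=(M3−M2)/(6·1)=-15/23, b=Δ2−h2·(2M2+M3)/6=-7/23
t_q=11/4 → seg 1, τ=3/4; S=1+-10/23·τ+-42/23·τ²+29/23·τ³=263/1472

  seg 0: a=-3 b=74/23 c=0 d=-7/23
  seg 1: a=1 b=-10/23 c=-42/23 d=29/23
  seg 2: a=0 b=-7/23 c=45/23 d=-15/23
S(11/4) = 263/1472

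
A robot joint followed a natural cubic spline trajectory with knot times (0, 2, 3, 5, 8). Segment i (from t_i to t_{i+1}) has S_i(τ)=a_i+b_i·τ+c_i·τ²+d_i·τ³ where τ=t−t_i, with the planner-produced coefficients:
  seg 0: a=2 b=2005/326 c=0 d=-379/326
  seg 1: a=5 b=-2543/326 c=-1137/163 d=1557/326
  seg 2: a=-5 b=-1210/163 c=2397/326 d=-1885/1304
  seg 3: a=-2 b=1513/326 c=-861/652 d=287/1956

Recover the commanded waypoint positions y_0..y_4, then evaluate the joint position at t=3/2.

y_0=2 y_1=5 y_2=-5 y_3=-2 y_4=4
S(3/2) = 19043/2608

y_0 = S_0(0) = a_0 = 2
y_1 = S_1(0) = a_1 = 5
y_2 = S_2(0) = a_2 = -5
y_3 = S_3(0) = a_3 = -2
y_4 = S_3(3) = 4
t_q=3/2 is in segment 0 (τ=3/2); S_0(τ)=19043/2608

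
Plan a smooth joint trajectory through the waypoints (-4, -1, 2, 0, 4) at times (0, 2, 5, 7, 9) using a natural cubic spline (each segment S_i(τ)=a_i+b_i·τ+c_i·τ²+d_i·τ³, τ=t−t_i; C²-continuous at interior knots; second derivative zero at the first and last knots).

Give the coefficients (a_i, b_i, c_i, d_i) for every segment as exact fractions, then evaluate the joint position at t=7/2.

  seg 0: a=-4 b=61/43 c=0 d=7/344
  seg 1: a=-1 b=143/86 c=21/172 d=-59/516
  seg 2: a=2 b=-119/172 c=-39/43 d=259/688
  seg 3: a=0 b=17/86 c=465/344 d=-155/688
S(7/2) = 1903/1376

Δ: Δ0=3/2, Δ1=1, Δ2=-1, Δ3=2
row 1: diag=10, rhs=-3; c'=3/10, d'=-3/10
row 2: denom=10−3·3/10=91/10; d'=(-12−3·-3/10)/(91/10)=-111/91
row 3: denom=8−2·20/91=688/91; d'=(18−2·-111/91)/(688/91)=465/172
back: M3=465/172
back: M2=-111/91−20/91·465/172=-78/43
back: M1=-3/10−3/10·-78/43=21/86
M: M0=0, M1=21/86, M2=-78/43, M3=465/172, M4=0
seg 0: a=-4, c=M0/2=0, d=(M1−M0)/(6·2)=7/344, b=Δ0−h0·(2M0+M1)/6=61/43
seg 1: a=-1, c=M1/2=21/172, d=(M2−M1)/(6·3)=-59/516, b=Δ1−h1·(2M1+M2)/6=143/86
seg 2: a=2, c=M2/2=-39/43, d=(M3−M2)/(6·2)=259/688, b=Δ2−h2·(2M2+M3)/6=-119/172
seg 3: a=0, c=M3/2=465/344, d=(M4−M3)/(6·2)=-155/688, b=Δ3−h3·(2M3+M4)/6=17/86
t_q=7/2 → seg 1, τ=3/2; S=-1+143/86·τ+21/172·τ²+-59/516·τ³=1903/1376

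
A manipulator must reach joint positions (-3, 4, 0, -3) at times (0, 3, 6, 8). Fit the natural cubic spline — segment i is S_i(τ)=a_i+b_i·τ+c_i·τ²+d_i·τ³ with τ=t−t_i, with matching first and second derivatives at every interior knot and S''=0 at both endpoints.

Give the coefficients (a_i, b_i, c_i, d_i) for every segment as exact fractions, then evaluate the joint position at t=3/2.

  seg 0: a=-3 b=245/74 c=0 d=-217/1998
  seg 1: a=4 b=14/37 c=-217/222 d=271/1998
  seg 2: a=0 b=-135/74 c=9/37 d=-3/74
S(3/2) = 947/592

Δ: Δ0=7/3, Δ1=-4/3, Δ2=-3/2
row 1: diag=12, rhs=-22; c'=1/4, d'=-11/6
row 2: denom=10−3·1/4=37/4; d'=(-1−3·-11/6)/(37/4)=18/37
back: M2=18/37
back: M1=-11/6−1/4·18/37=-217/111
M: M0=0, M1=-217/111, M2=18/37, M3=0
seg 0: a=-3, c=M0/2=0, d=(M1−M0)/(6·3)=-217/1998, b=Δ0−h0·(2M0+M1)/6=245/74
seg 1: a=4, c=M1/2=-217/222, d=(M2−M1)/(6·3)=271/1998, b=Δ1−h1·(2M1+M2)/6=14/37
seg 2: a=0, c=M2/2=9/37, d=(M3−M2)/(6·2)=-3/74, b=Δ2−h2·(2M2+M3)/6=-135/74
t_q=3/2 → seg 0, τ=3/2; S=-3+245/74·τ+0·τ²+-217/1998·τ³=947/592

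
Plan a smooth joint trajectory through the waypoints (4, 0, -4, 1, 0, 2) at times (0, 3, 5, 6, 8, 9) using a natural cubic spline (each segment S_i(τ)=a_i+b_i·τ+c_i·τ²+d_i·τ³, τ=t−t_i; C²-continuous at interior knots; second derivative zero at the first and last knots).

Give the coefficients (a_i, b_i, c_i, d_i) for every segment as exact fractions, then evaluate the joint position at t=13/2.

Δ: Δ0=-4/3, Δ1=-2, Δ2=5, Δ3=-1/2, Δ4=2
row 1: diag=10, rhs=-4; c'=1/5, d'=-2/5
row 2: denom=6−2·1/5=28/5; d'=(42−2·-2/5)/(28/5)=107/14
row 3: denom=6−1·5/28=163/28; d'=(-33−1·107/14)/(163/28)=-1138/163
row 4: denom=6−2·56/163=866/163; d'=(15−2·-1138/163)/(866/163)=4721/866
back: M4=4721/866
back: M3=-1138/163−56/163·4721/866=-3834/433
back: M2=107/14−5/28·-3834/433=3994/433
back: M1=-2/5−1/5·3994/433=-972/433
M: M0=0, M1=-972/433, M2=3994/433, M3=-3834/433, M4=4721/866, M5=0
seg 0: a=4, c=M0/2=0, d=(M1−M0)/(6·3)=-54/433, b=Δ0−h0·(2M0+M1)/6=-274/1299
seg 1: a=0, c=M1/2=-486/433, d=(M2−M1)/(6·2)=2483/2598, b=Δ1−h1·(2M1+M2)/6=-4648/1299
seg 2: a=-4, c=M2/2=1997/433, d=(M3−M2)/(6·1)=-3914/1299, b=Δ2−h2·(2M2+M3)/6=4418/1299
seg 3: a=1, c=M3/2=-1917/433, d=(M4−M3)/(6·2)=12389/10392, b=Δ3−h3·(2M3+M4)/6=4658/1299
seg 4: a=0, c=M4/2=4721/1732, d=(M5−M4)/(6·1)=-4721/5196, b=Δ4−h4·(2M4+M5)/6=475/2598
t_q=13/2 → seg 3, τ=1/2; S=1+4658/1299·τ+-1917/433·τ²+12389/10392·τ³=50855/27712

  seg 0: a=4 b=-274/1299 c=0 d=-54/433
  seg 1: a=0 b=-4648/1299 c=-486/433 d=2483/2598
  seg 2: a=-4 b=4418/1299 c=1997/433 d=-3914/1299
  seg 3: a=1 b=4658/1299 c=-1917/433 d=12389/10392
  seg 4: a=0 b=475/2598 c=4721/1732 d=-4721/5196
S(13/2) = 50855/27712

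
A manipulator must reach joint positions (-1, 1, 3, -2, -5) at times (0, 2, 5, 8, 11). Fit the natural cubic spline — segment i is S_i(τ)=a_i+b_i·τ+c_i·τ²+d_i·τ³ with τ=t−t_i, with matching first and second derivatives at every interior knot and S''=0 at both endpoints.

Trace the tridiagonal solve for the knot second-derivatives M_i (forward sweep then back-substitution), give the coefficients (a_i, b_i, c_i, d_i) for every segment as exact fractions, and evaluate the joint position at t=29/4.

Δ: Δ0=1, Δ1=2/3, Δ2=-5/3, Δ3=-1
row 1: diag=10, rhs=-2; c'=3/10, d'=-1/5
row 2: denom=12−3·3/10=111/10; d'=(-14−3·-1/5)/(111/10)=-134/111
row 3: denom=12−3·10/37=414/37; d'=(4−3·-134/111)/(414/37)=47/69
back: M3=47/69
back: M2=-134/111−10/37·47/69=-32/23
back: M1=-1/5−3/10·-32/23=5/23
M: M0=0, M1=5/23, M2=-32/23, M3=47/69, M4=0
seg 0: a=-1, c=M0/2=0, d=(M1−M0)/(6·2)=5/276, b=Δ0−h0·(2M0+M1)/6=64/69
seg 1: a=1, c=M1/2=5/46, d=(M2−M1)/(6·3)=-37/414, b=Δ1−h1·(2M1+M2)/6=79/69
seg 2: a=3, c=M2/2=-16/23, d=(M3−M2)/(6·3)=143/1242, b=Δ2−h2·(2M2+M3)/6=-85/138
seg 3: a=-2, c=M3/2=47/138, d=(M4−M3)/(6·3)=-47/1242, b=Δ3−h3·(2M3+M4)/6=-116/69
t_q=29/4 → seg 2, τ=9/4; S=3+-85/138·τ+-16/23·τ²+143/1242·τ³=-1755/2944

  seg 0: a=-1 b=64/69 c=0 d=5/276
  seg 1: a=1 b=79/69 c=5/46 d=-37/414
  seg 2: a=3 b=-85/138 c=-16/23 d=143/1242
  seg 3: a=-2 b=-116/69 c=47/138 d=-47/1242
S(29/4) = -1755/2944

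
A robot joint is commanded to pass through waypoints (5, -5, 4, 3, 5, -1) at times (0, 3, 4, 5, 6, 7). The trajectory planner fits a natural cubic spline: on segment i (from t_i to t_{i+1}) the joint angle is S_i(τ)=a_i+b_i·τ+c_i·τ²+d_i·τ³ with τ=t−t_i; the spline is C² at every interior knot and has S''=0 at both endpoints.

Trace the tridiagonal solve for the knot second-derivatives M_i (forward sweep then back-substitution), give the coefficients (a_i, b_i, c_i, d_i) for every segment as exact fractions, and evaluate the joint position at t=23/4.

Δ: Δ0=-10/3, Δ1=9, Δ2=-1, Δ3=2, Δ4=-6
row 1: diag=8, rhs=74; c'=1/8, d'=37/4
row 2: denom=4−1·1/8=31/8; d'=(-60−1·37/4)/(31/8)=-554/31
row 3: denom=4−1·8/31=116/31; d'=(18−1·-554/31)/(116/31)=278/29
row 4: denom=4−1·31/116=433/116; d'=(-48−1·278/29)/(433/116)=-6680/433
back: M4=-6680/433
back: M3=278/29−31/116·-6680/433=5936/433
back: M2=-554/31−8/31·5936/433=-9270/433
back: M1=37/4−1/8·-9270/433=5164/433
M: M0=0, M1=5164/433, M2=-9270/433, M3=5936/433, M4=-6680/433, M5=0
seg 0: a=5, c=M0/2=0, d=(M1−M0)/(6·3)=2582/3897, b=Δ0−h0·(2M0+M1)/6=-12076/1299
seg 1: a=-5, c=M1/2=2582/433, d=(M2−M1)/(6·1)=-7217/1299, b=Δ1−h1·(2M1+M2)/6=11162/1299
seg 2: a=4, c=M2/2=-4635/433, d=(M3−M2)/(6·1)=7603/1299, b=Δ2−h2·(2M2+M3)/6=5003/1299
seg 3: a=3, c=M3/2=2968/433, d=(M4−M3)/(6·1)=-6308/1299, b=Δ3−h3·(2M3+M4)/6=2/1299
seg 4: a=5, c=M4/2=-3340/433, d=(M5−M4)/(6·1)=3340/1299, b=Δ4−h4·(2M4+M5)/6=-1114/1299
t_q=23/4 → seg 3, τ=3/4; S=3+2/1299·τ+2968/433·τ²+-6308/1299·τ³=33311/6928

  seg 0: a=5 b=-12076/1299 c=0 d=2582/3897
  seg 1: a=-5 b=11162/1299 c=2582/433 d=-7217/1299
  seg 2: a=4 b=5003/1299 c=-4635/433 d=7603/1299
  seg 3: a=3 b=2/1299 c=2968/433 d=-6308/1299
  seg 4: a=5 b=-1114/1299 c=-3340/433 d=3340/1299
S(23/4) = 33311/6928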